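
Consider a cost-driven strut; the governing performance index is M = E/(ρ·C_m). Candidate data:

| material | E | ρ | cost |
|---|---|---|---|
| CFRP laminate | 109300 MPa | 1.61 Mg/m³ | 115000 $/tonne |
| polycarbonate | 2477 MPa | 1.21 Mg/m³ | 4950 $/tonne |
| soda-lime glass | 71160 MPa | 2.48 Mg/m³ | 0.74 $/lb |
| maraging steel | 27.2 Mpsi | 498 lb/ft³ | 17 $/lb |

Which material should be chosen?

Putting every candidate on a common basis:
  CFRP laminate: E = 109.3 GPa, ρ = 1610 kg/m³, cost = 115.0 $/kg
  polycarbonate: E = 2.477 GPa, ρ = 1210 kg/m³, cost = 4.950 $/kg
  soda-lime glass: E = 71.16 GPa, ρ = 2480 kg/m³, cost = 1.631 $/kg
  maraging steel: E = 187.5 GPa, ρ = 7977 kg/m³, cost = 37.48 $/kg
  soda-lime glass: M = 17.6 MN·m per $
  maraging steel: M = 0.627 MN·m per $
  CFRP laminate: M = 0.590 MN·m per $
  polycarbonate: M = 0.414 MN·m per $
Highest index: soda-lime glass.

soda-lime glass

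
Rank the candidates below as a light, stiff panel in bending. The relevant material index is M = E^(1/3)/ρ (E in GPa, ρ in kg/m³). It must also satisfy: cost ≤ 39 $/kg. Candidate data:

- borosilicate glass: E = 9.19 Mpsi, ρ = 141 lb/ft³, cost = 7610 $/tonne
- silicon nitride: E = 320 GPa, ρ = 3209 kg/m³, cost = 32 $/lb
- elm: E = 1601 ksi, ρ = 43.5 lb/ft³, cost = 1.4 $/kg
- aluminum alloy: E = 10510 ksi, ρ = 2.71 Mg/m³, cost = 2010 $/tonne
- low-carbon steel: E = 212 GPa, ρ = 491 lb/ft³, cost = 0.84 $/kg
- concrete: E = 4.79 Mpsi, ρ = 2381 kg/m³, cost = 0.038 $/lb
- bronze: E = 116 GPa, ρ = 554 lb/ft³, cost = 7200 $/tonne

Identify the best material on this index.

Screen on constraints: cost ≤ 39 $/kg. Survivors: borosilicate glass, elm, aluminum alloy, low-carbon steel, concrete, bronze.
In SI units:
  borosilicate glass: E = 63.36 GPa, ρ = 2259 kg/m³
  elm: E = 11.04 GPa, ρ = 696.8 kg/m³
  aluminum alloy: E = 72.46 GPa, ρ = 2710 kg/m³
  low-carbon steel: E = 212.0 GPa, ρ = 7865 kg/m³
  concrete: E = 33.03 GPa, ρ = 2381 kg/m³
  bronze: E = 116.0 GPa, ρ = 8874 kg/m³
  elm: M = 3.20×10⁻³
  borosilicate glass: M = 1.77×10⁻³
  aluminum alloy: M = 1.54×10⁻³
  concrete: M = 1.35×10⁻³
  low-carbon steel: M = 0.758×10⁻³
  bronze: M = 0.550×10⁻³
Highest index: elm.

elm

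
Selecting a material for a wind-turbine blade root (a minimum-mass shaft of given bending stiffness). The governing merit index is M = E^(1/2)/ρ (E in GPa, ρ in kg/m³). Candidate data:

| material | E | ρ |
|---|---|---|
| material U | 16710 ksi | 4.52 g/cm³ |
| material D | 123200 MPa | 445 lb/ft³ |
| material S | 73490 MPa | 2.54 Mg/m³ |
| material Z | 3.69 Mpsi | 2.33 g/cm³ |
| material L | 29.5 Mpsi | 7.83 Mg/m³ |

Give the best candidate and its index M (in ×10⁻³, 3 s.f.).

Putting every candidate on a common basis:
  material U: E = 115.2 GPa, ρ = 4520 kg/m³
  material D: E = 123.2 GPa, ρ = 7128 kg/m³
  material S: E = 73.49 GPa, ρ = 2540 kg/m³
  material Z: E = 25.44 GPa, ρ = 2330 kg/m³
  material L: E = 203.4 GPa, ρ = 7830 kg/m³
  material S: M = 3.38×10⁻³
  material U: M = 2.37×10⁻³
  material Z: M = 2.16×10⁻³
  material L: M = 1.82×10⁻³
  material D: M = 1.56×10⁻³
Material S has the largest M.

material S, M = 3.38×10⁻³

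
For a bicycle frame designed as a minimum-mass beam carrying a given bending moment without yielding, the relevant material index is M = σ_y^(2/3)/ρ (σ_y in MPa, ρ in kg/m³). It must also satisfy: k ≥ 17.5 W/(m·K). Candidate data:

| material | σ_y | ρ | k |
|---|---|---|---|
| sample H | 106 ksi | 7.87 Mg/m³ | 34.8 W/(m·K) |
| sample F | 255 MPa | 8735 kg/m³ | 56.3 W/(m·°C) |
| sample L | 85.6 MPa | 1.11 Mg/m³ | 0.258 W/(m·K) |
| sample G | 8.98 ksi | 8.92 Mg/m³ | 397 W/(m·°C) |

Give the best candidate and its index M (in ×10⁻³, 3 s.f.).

Screen on constraints: k ≥ 17.5 W/(m·K). Survivors: sample H, sample F, sample G.
Putting every candidate on a common basis:
  sample H: σ_y = 730.8 MPa, ρ = 7870 kg/m³
  sample F: σ_y = 255.0 MPa, ρ = 8735 kg/m³
  sample G: σ_y = 61.91 MPa, ρ = 8920 kg/m³
  sample H: M = 10.3×10⁻³
  sample F: M = 4.60×10⁻³
  sample G: M = 1.75×10⁻³
Sample H ranks first.

sample H, M = 10.3×10⁻³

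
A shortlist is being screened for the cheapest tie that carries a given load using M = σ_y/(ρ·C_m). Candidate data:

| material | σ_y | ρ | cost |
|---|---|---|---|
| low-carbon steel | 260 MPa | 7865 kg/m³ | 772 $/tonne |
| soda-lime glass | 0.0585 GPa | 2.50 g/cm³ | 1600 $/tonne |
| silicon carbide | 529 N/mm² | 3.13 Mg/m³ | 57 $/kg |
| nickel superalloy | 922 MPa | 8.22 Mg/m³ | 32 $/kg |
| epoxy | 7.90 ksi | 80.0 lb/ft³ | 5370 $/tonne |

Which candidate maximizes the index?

low-carbon steel

After converting to SI:
  low-carbon steel: σ_y = 260.0 MPa, ρ = 7865 kg/m³, cost = 0.7720 $/kg
  soda-lime glass: σ_y = 58.50 MPa, ρ = 2500 kg/m³, cost = 1.600 $/kg
  silicon carbide: σ_y = 529.0 MPa, ρ = 3130 kg/m³, cost = 57.00 $/kg
  nickel superalloy: σ_y = 922.0 MPa, ρ = 8220 kg/m³, cost = 32.00 $/kg
  epoxy: σ_y = 54.47 MPa, ρ = 1281 kg/m³, cost = 5.370 $/kg
  low-carbon steel: M = 42.8 kN·m per $
  soda-lime glass: M = 14.6 kN·m per $
  epoxy: M = 7.92 kN·m per $
  nickel superalloy: M = 3.51 kN·m per $
  silicon carbide: M = 2.97 kN·m per $
Low-carbon steel has the largest M.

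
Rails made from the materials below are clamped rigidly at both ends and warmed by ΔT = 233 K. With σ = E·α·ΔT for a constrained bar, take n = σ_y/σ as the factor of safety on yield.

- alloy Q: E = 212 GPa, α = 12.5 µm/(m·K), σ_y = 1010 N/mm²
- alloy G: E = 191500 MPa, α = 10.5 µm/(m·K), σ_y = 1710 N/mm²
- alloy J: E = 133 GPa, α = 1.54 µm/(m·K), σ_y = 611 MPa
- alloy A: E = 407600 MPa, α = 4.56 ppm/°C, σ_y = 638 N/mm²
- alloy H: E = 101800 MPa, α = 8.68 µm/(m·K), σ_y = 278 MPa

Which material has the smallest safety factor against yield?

Per material, after unit conversion:
  alloy Q: E = 212.0, α = 12.5, σ_y = 1010 → σ = 617 MPa, n = 1.64
  alloy G: E = 191.5, α = 10.5, σ_y = 1710 → σ = 469 MPa, n = 3.65
  alloy J: E = 133.0, α = 1.54, σ_y = 611.0 → σ = 47.7 MPa, n = 12.8
  alloy A: E = 407.6, α = 4.56, σ_y = 638.0 → σ = 433 MPa, n = 1.47
  alloy H: E = 101.8, α = 8.68, σ_y = 278.0 → σ = 206 MPa, n = 1.35
Smallest n: alloy H with n = 1.35.

alloy H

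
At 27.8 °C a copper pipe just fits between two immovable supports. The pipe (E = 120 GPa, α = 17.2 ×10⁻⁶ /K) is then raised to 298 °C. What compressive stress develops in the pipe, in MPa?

558 MPa

ΔT = 270.2 K. Constrained thermal stress σ = E·α·ΔT = 120.0×10³ MPa × 17.2×10⁻⁶ × 270.2 = 558 MPa (compressive).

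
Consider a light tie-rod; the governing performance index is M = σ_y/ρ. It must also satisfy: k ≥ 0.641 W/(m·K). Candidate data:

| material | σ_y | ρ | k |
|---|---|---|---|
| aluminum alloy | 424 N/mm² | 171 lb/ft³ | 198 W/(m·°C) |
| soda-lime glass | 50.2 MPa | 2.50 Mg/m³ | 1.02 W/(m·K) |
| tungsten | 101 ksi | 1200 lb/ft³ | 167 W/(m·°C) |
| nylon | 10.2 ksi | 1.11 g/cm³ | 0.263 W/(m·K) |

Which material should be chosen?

Screen on constraints: k ≥ 0.641 W/(m·K). Survivors: aluminum alloy, soda-lime glass, tungsten.
In SI units:
  aluminum alloy: σ_y = 424.0 MPa, ρ = 2739 kg/m³
  soda-lime glass: σ_y = 50.20 MPa, ρ = 2500 kg/m³
  tungsten: σ_y = 696.4 MPa, ρ = 19220 kg/m³
  aluminum alloy: M = 155 kN·m/kg
  tungsten: M = 36.2 kN·m/kg
  soda-lime glass: M = 20.1 kN·m/kg
Highest index: aluminum alloy.

aluminum alloy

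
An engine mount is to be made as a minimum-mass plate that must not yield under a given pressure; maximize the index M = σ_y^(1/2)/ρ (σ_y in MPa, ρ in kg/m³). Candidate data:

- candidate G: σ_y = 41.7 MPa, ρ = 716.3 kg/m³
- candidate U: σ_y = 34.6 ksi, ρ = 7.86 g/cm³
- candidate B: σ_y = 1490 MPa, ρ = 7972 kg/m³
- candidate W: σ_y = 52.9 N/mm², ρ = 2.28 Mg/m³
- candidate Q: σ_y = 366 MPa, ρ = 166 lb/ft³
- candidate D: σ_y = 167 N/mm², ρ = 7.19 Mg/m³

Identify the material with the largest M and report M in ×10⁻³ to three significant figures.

candidate G, M = 9.02×10⁻³

Normalizing units and computing the index:
  candidate G: σ_y = 41.70 MPa, ρ = 716.3 kg/m³
  candidate U: σ_y = 238.6 MPa, ρ = 7860 kg/m³
  candidate B: σ_y = 1490 MPa, ρ = 7972 kg/m³
  candidate W: σ_y = 52.90 MPa, ρ = 2280 kg/m³
  candidate Q: σ_y = 366.0 MPa, ρ = 2659 kg/m³
  candidate D: σ_y = 167.0 MPa, ρ = 7190 kg/m³
  candidate G: M = 9.02×10⁻³
  candidate Q: M = 7.19×10⁻³
  candidate B: M = 4.84×10⁻³
  candidate W: M = 3.19×10⁻³
  candidate U: M = 1.97×10⁻³
  candidate D: M = 1.80×10⁻³
Candidate G has the largest M.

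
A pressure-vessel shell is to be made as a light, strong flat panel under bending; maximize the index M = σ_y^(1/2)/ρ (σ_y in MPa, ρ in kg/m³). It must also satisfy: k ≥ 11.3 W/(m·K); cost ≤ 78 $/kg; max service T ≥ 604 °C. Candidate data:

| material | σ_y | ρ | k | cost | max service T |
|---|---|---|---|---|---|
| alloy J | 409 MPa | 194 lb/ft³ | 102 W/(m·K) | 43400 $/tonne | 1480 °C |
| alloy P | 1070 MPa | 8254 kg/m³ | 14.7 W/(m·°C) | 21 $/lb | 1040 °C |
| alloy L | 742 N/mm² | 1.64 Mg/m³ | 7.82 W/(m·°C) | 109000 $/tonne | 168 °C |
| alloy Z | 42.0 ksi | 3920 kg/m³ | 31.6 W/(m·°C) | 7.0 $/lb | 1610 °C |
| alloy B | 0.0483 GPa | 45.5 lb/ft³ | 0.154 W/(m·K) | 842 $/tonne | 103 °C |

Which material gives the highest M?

Screen on constraints: k ≥ 11.3 W/(m·K); cost ≤ 78 $/kg; max service T ≥ 604 °C. Survivors: alloy J, alloy P, alloy Z.
Normalizing units and computing the index:
  alloy J: σ_y = 409.0 MPa, ρ = 3108 kg/m³
  alloy P: σ_y = 1070 MPa, ρ = 8254 kg/m³
  alloy Z: σ_y = 289.6 MPa, ρ = 3920 kg/m³
  alloy J: M = 6.51×10⁻³
  alloy Z: M = 4.34×10⁻³
  alloy P: M = 3.96×10⁻³
The maximum is for alloy J.

alloy J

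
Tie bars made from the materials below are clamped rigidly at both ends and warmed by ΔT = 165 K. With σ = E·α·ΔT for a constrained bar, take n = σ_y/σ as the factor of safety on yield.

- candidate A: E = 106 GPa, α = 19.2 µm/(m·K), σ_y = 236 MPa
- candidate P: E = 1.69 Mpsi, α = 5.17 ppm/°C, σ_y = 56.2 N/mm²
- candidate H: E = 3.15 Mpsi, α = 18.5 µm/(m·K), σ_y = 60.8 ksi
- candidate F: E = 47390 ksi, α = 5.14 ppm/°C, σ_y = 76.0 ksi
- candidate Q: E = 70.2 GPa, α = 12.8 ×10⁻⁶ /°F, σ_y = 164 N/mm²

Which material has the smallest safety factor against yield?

In consistent units (E in GPa, α in ×10⁻⁶/K, σ_y in MPa):
  candidate A: E = 106.0, α = 19.2, σ_y = 236.0 → σ = 336 MPa, n = 0.703
  candidate P: E = 11.65, α = 5.17, σ_y = 56.20 → σ = 9.94 MPa, n = 5.65
  candidate H: E = 21.72, α = 18.5, σ_y = 419.2 → σ = 66.3 MPa, n = 6.32
  candidate F: E = 326.7, α = 5.14, σ_y = 524.0 → σ = 277 MPa, n = 1.89
  candidate Q: E = 70.20, α = 23.0, σ_y = 164.0 → σ = 267 MPa, n = 0.615
Candidate Q has the lowest safety factor, n = 0.615.

candidate Q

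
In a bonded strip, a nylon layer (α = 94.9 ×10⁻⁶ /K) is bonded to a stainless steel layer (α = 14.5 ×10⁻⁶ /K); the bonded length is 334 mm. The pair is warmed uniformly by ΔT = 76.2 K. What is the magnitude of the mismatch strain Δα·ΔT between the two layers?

6.13×10⁻³

Δα = |94.9 − 14.5|×10⁻⁶/K = 80.4×10⁻⁶/K.
Mismatch strain = Δα·ΔT = 80.4×10⁻⁶ × 76.2 = 6.13×10⁻³.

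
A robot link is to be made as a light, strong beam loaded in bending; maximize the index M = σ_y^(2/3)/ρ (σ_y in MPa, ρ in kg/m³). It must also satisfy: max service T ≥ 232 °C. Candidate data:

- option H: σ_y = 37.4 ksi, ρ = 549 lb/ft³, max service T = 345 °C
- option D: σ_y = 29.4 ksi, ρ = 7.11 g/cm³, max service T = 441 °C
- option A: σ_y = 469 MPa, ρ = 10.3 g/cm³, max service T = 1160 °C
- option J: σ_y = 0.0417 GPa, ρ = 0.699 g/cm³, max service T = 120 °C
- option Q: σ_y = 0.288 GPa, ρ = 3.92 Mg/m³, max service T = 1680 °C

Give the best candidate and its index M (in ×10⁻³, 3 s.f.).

option Q, M = 11.1×10⁻³

Screen on constraints: max service T ≥ 232 °C. Survivors: option H, option D, option A, option Q.
After converting to SI:
  option H: σ_y = 257.9 MPa, ρ = 8794 kg/m³
  option D: σ_y = 202.7 MPa, ρ = 7110 kg/m³
  option A: σ_y = 469.0 MPa, ρ = 10300 kg/m³
  option Q: σ_y = 288.0 MPa, ρ = 3920 kg/m³
  option Q: M = 11.1×10⁻³
  option A: M = 5.86×10⁻³
  option D: M = 4.85×10⁻³
  option H: M = 4.61×10⁻³
Option Q has the largest M.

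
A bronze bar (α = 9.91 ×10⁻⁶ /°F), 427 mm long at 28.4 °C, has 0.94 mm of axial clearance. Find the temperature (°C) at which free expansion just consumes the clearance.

152 °C

α = 9.91×10⁻⁶/°F × 9/5 = 17.8×10⁻⁶/K.
α·L₀·ΔT = 0.94 mm ⇒ ΔT = 0.94 / (17.8×10⁻⁶ × 427.0) = 123.4 K.
T = 28.4 + 123.4 = 151.8 °C.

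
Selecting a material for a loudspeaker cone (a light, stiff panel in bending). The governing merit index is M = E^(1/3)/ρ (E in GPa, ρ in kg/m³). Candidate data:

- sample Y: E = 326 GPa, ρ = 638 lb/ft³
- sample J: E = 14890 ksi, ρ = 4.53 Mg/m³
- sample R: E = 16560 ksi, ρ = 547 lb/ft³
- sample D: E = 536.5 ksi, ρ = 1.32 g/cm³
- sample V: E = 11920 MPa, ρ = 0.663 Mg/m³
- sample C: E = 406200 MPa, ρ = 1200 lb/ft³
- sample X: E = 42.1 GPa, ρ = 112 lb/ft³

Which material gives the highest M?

In SI units:
  sample Y: E = 326.0 GPa, ρ = 10220 kg/m³
  sample J: E = 102.7 GPa, ρ = 4530 kg/m³
  sample R: E = 114.2 GPa, ρ = 8762 kg/m³
  sample D: E = 3.699 GPa, ρ = 1320 kg/m³
  sample V: E = 11.92 GPa, ρ = 663.0 kg/m³
  sample C: E = 406.2 GPa, ρ = 19220 kg/m³
  sample X: E = 42.10 GPa, ρ = 1794 kg/m³
  sample V: M = 3.45×10⁻³
  sample X: M = 1.94×10⁻³
  sample D: M = 1.17×10⁻³
  sample J: M = 1.03×10⁻³
  sample Y: M = 0.673×10⁻³
  sample R: M = 0.554×10⁻³
  sample C: M = 0.385×10⁻³
Highest index: sample V.

sample V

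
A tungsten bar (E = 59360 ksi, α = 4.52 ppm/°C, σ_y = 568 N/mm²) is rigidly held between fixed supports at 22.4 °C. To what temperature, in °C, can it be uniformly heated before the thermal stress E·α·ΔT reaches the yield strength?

329 °C

E = 59360 ksi = 409.3 GPa.
σ_y = 568 N/mm² = 568.0 MPa.
E·α·ΔT = 568.0 MPa ⇒ ΔT = 568.0 / (409.3×10³ × 4.52×10⁻⁶) = 307.0 K.
T = 22.4 + 307.0 = 329.4 °C.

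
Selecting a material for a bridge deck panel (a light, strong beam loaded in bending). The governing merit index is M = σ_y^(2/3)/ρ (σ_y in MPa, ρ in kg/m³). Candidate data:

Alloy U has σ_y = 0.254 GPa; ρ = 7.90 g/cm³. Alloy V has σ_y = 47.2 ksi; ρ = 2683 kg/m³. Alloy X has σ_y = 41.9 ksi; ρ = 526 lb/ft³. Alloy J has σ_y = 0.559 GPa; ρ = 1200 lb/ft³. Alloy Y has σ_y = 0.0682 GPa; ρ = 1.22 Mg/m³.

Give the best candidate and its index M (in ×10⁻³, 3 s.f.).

Convert each candidate to consistent units, then evaluate M:
  alloy U: σ_y = 254.0 MPa, ρ = 7900 kg/m³
  alloy V: σ_y = 325.4 MPa, ρ = 2683 kg/m³
  alloy X: σ_y = 288.9 MPa, ρ = 8426 kg/m³
  alloy J: σ_y = 559.0 MPa, ρ = 19220 kg/m³
  alloy Y: σ_y = 68.20 MPa, ρ = 1220 kg/m³
  alloy V: M = 17.6×10⁻³
  alloy Y: M = 13.7×10⁻³
  alloy X: M = 5.19×10⁻³
  alloy U: M = 5.08×10⁻³
  alloy J: M = 3.53×10⁻³
Highest index: alloy V.

alloy V, M = 17.6×10⁻³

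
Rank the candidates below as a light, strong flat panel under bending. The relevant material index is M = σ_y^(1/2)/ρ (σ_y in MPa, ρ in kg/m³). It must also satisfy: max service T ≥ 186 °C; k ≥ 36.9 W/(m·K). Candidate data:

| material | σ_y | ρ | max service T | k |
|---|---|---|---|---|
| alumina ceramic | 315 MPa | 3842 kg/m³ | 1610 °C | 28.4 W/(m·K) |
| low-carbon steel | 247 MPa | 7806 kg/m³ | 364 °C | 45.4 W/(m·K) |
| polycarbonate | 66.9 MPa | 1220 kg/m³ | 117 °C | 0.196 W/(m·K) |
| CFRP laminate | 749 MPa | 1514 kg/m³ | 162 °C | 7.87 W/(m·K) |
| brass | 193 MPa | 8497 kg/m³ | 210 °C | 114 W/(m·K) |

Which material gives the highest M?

Screen on constraints: max service T ≥ 186 °C; k ≥ 36.9 W/(m·K). Survivors: low-carbon steel, brass.
Computing M directly (units already consistent):
  low-carbon steel: M = 2.01×10⁻³
  brass: M = 1.63×10⁻³
Highest index: low-carbon steel.

low-carbon steel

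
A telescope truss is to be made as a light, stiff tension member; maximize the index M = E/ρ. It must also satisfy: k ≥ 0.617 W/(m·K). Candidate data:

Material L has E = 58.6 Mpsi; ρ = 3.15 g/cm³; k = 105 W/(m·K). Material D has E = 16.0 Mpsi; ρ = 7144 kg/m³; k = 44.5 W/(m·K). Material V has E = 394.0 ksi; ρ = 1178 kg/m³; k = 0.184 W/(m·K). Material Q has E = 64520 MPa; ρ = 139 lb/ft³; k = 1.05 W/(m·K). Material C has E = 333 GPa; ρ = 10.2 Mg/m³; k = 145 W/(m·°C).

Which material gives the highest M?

Screen on constraints: k ≥ 0.617 W/(m·K). Survivors: material L, material D, material Q, material C.
In SI units:
  material L: E = 404.0 GPa, ρ = 3150 kg/m³
  material D: E = 110.3 GPa, ρ = 7144 kg/m³
  material Q: E = 64.52 GPa, ρ = 2227 kg/m³
  material C: E = 333.0 GPa, ρ = 10200 kg/m³
  material L: M = 128 MN·m/kg
  material C: M = 32.6 MN·m/kg
  material Q: M = 29.0 MN·m/kg
  material D: M = 15.4 MN·m/kg
Highest index: material L.

material L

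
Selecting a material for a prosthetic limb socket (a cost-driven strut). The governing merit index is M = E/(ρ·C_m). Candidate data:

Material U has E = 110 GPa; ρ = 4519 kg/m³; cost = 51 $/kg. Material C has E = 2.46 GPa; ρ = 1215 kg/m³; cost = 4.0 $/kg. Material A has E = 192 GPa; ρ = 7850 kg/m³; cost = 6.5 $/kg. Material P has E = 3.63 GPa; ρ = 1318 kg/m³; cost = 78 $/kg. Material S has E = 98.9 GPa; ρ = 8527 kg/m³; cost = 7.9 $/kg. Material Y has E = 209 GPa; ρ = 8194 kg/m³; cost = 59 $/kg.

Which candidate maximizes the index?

material A

Computing M directly (units already consistent):
  material A: M = 3.76 MN·m per $
  material S: M = 1.47 MN·m per $
  material C: M = 0.506 MN·m per $
  material U: M = 0.477 MN·m per $
  material Y: M = 0.432 MN·m per $
  material P: M = 0.0353 MN·m per $
The maximum is for material A.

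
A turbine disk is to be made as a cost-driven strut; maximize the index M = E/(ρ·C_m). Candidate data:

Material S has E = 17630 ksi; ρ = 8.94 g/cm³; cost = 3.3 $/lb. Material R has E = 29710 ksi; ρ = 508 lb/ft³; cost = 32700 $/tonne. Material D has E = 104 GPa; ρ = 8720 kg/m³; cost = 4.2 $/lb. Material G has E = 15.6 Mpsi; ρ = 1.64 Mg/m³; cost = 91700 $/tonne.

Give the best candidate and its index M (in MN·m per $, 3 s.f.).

material S, M = 1.87 MN·m per $

After converting to SI:
  material S: E = 121.6 GPa, ρ = 8940 kg/m³, cost = 7.275 $/kg
  material R: E = 204.8 GPa, ρ = 8137 kg/m³, cost = 32.70 $/kg
  material D: E = 104.0 GPa, ρ = 8720 kg/m³, cost = 9.259 $/kg
  material G: E = 107.6 GPa, ρ = 1640 kg/m³, cost = 91.70 $/kg
  material S: M = 1.87 MN·m per $
  material D: M = 1.29 MN·m per $
  material R: M = 0.770 MN·m per $
  material G: M = 0.715 MN·m per $
The maximum is for material S.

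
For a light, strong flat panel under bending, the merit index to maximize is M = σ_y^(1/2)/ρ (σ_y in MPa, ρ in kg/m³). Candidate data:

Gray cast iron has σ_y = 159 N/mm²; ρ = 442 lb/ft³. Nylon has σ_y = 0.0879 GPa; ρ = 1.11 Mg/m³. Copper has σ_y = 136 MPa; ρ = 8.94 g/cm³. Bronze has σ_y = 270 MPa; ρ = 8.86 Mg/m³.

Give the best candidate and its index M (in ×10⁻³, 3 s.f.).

nylon, M = 8.45×10⁻³

Putting every candidate on a common basis:
  gray cast iron: σ_y = 159.0 MPa, ρ = 7080 kg/m³
  nylon: σ_y = 87.90 MPa, ρ = 1110 kg/m³
  copper: σ_y = 136.0 MPa, ρ = 8940 kg/m³
  bronze: σ_y = 270.0 MPa, ρ = 8860 kg/m³
  nylon: M = 8.45×10⁻³
  bronze: M = 1.85×10⁻³
  gray cast iron: M = 1.78×10⁻³
  copper: M = 1.30×10⁻³
Highest index: nylon.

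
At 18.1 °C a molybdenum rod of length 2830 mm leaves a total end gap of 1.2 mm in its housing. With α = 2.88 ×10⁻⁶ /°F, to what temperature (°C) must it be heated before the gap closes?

99.9 °C

α = 2.88×10⁻⁶/°F × 9/5 = 5.18×10⁻⁶/K.
α·L₀·ΔT = 1.2 mm ⇒ ΔT = 1.2 / (5.18×10⁻⁶ × 2830.0) = 81.80 K.
T = 18.1 + 81.80 = 99.90 °C.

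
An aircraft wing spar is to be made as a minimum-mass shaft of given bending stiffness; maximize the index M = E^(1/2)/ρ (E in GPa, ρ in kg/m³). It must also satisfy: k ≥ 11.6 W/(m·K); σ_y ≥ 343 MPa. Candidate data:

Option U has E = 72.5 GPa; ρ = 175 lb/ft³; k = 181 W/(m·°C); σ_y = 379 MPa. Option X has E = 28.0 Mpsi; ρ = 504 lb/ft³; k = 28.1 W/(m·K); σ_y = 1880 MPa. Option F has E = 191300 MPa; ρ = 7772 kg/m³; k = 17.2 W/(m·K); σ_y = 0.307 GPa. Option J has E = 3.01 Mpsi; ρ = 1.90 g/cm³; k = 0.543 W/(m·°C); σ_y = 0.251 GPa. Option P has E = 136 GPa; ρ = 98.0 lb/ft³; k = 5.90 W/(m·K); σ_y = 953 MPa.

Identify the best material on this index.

option U

Screen on constraints: k ≥ 11.6 W/(m·K); σ_y ≥ 343 MPa. Survivors: option U, option X.
After converting to SI:
  option U: E = 72.50 GPa, ρ = 2803 kg/m³
  option X: E = 193.1 GPa, ρ = 8073 kg/m³
  option U: M = 3.04×10⁻³
  option X: M = 1.72×10⁻³
The maximum is for option U.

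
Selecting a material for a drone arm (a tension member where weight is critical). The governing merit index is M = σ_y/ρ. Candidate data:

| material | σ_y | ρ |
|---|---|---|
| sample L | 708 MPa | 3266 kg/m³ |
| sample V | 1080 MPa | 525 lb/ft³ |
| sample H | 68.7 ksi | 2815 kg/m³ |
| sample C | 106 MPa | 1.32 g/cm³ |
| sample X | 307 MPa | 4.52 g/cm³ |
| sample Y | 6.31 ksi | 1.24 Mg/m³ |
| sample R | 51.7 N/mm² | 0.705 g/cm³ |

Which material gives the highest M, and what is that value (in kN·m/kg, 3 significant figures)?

After converting to SI:
  sample L: σ_y = 708.0 MPa, ρ = 3266 kg/m³
  sample V: σ_y = 1080 MPa, ρ = 8410 kg/m³
  sample H: σ_y = 473.7 MPa, ρ = 2815 kg/m³
  sample C: σ_y = 106.0 MPa, ρ = 1320 kg/m³
  sample X: σ_y = 307.0 MPa, ρ = 4520 kg/m³
  sample Y: σ_y = 43.51 MPa, ρ = 1240 kg/m³
  sample R: σ_y = 51.70 MPa, ρ = 705.0 kg/m³
  sample L: M = 217 kN·m/kg
  sample H: M = 168 kN·m/kg
  sample V: M = 128 kN·m/kg
  sample C: M = 80.3 kN·m/kg
  sample R: M = 73.3 kN·m/kg
  sample X: M = 67.9 kN·m/kg
  sample Y: M = 35.1 kN·m/kg
Sample L ranks first.

sample L, M = 217 kN·m/kg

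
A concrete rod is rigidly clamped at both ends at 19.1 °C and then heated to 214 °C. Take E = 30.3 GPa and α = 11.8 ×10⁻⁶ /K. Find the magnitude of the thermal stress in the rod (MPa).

ΔT = 194.9 K. Constrained thermal stress σ = E·α·ΔT = 30.30×10³ MPa × 11.8×10⁻⁶ × 194.9 = 69.7 MPa (compressive).

69.7 MPa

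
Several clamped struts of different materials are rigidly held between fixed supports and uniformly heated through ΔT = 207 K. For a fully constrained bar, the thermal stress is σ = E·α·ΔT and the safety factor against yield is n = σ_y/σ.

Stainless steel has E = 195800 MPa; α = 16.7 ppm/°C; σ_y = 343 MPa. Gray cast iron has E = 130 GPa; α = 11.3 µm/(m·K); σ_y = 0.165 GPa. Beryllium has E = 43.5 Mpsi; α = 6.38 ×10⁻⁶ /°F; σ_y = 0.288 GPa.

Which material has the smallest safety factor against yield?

In consistent units (E in GPa, α in ×10⁻⁶/K, σ_y in MPa):
  stainless steel: E = 195.8, α = 16.7, σ_y = 343.0 → σ = 677 MPa, n = 0.507
  gray cast iron: E = 130.0, α = 11.3, σ_y = 165.0 → σ = 304 MPa, n = 0.543
  beryllium: E = 299.9, α = 11.5, σ_y = 288.0 → σ = 713 MPa, n = 0.404
Beryllium has the lowest safety factor, n = 0.404.

beryllium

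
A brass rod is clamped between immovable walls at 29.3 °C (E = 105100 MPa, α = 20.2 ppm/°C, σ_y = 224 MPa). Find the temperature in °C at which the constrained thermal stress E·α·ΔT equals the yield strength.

135 °C

E = 105100 MPa = 105.1 GPa.
E·α·ΔT = 224.0 MPa ⇒ ΔT = 224.0 / (105.1×10³ × 20.2×10⁻⁶) = 105.5 K.
T = 29.3 + 105.5 = 134.8 °C.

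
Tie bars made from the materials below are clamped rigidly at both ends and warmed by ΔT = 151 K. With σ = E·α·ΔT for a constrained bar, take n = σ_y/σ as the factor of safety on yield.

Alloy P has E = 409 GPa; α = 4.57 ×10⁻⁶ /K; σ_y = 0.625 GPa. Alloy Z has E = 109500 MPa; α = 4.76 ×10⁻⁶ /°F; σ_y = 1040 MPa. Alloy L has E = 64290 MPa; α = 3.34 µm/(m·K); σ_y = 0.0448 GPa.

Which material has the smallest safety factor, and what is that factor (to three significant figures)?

With everything in SI (GPa, ×10⁻⁶/K, MPa):
  alloy P: E = 409.0, α = 4.57, σ_y = 625.0 → σ = 282 MPa, n = 2.21
  alloy Z: E = 109.5, α = 8.57, σ_y = 1040 → σ = 142 MPa, n = 7.34
  alloy L: E = 64.29, α = 3.34, σ_y = 44.80 → σ = 32.4 MPa, n = 1.38
Alloy L has the lowest safety factor, n = 1.38.

alloy L, n = 1.38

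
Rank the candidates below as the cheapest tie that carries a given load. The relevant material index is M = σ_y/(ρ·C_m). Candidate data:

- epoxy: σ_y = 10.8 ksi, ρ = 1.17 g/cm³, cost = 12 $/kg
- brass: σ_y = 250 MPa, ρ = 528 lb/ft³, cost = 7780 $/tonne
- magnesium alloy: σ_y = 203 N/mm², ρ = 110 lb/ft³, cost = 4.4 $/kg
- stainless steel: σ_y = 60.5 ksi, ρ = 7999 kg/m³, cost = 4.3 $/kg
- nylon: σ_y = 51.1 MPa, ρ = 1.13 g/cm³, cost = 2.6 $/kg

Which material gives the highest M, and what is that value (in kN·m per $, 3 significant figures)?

magnesium alloy, M = 26.2 kN·m per $

Normalizing units and computing the index:
  epoxy: σ_y = 74.46 MPa, ρ = 1170 kg/m³, cost = 12.00 $/kg
  brass: σ_y = 250.0 MPa, ρ = 8458 kg/m³, cost = 7.780 $/kg
  magnesium alloy: σ_y = 203.0 MPa, ρ = 1762 kg/m³, cost = 4.400 $/kg
  stainless steel: σ_y = 417.1 MPa, ρ = 7999 kg/m³, cost = 4.300 $/kg
  nylon: σ_y = 51.10 MPa, ρ = 1130 kg/m³, cost = 2.600 $/kg
  magnesium alloy: M = 26.2 kN·m per $
  nylon: M = 17.4 kN·m per $
  stainless steel: M = 12.1 kN·m per $
  epoxy: M = 5.30 kN·m per $
  brass: M = 3.80 kN·m per $
Magnesium alloy has the largest M.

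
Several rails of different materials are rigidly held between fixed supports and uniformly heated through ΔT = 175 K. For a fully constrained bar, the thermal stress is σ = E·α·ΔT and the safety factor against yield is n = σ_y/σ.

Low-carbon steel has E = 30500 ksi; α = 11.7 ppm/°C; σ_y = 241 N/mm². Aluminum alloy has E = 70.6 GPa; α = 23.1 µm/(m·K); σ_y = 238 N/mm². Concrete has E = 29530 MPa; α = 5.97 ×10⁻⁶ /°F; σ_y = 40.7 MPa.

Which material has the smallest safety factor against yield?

With everything in SI (GPa, ×10⁻⁶/K, MPa):
  low-carbon steel: E = 210.3, α = 11.7, σ_y = 241.0 → σ = 431 MPa, n = 0.560
  aluminum alloy: E = 70.60, α = 23.1, σ_y = 238.0 → σ = 285 MPa, n = 0.834
  concrete: E = 29.53, α = 10.7, σ_y = 40.70 → σ = 55.5 MPa, n = 0.733
The minimum is low-carbon steel at n = 0.560.

low-carbon steel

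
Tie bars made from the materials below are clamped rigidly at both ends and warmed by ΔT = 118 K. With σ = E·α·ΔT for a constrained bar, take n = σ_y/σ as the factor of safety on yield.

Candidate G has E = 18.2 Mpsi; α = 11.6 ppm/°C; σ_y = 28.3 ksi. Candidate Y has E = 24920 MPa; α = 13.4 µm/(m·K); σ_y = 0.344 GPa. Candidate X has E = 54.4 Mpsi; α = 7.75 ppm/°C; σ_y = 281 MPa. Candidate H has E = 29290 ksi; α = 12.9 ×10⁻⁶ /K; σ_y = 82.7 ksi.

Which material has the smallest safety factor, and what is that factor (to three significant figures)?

Converting E to GPa, α to ×10⁻⁶/K, σ_y to MPa, then σ and n for each:
  candidate G: E = 125.5, α = 11.6, σ_y = 195.1 → σ = 172 MPa, n = 1.14
  candidate Y: E = 24.92, α = 13.4, σ_y = 344.0 → σ = 39.4 MPa, n = 8.73
  candidate X: E = 375.1, α = 7.75, σ_y = 281.0 → σ = 343 MPa, n = 0.819
  candidate H: E = 201.9, α = 12.9, σ_y = 570.2 → σ = 307 MPa, n = 1.85
The minimum is candidate X at n = 0.819.

candidate X, n = 0.819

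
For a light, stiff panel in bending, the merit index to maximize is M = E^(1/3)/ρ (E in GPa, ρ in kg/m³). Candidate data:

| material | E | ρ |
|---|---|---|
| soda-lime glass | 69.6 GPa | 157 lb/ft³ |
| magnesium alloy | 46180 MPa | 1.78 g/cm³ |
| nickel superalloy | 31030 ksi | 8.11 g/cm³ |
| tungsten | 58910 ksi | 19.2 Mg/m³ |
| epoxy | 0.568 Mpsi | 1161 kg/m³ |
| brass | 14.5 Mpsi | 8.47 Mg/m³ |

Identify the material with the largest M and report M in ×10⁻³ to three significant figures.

magnesium alloy, M = 2.02×10⁻³

After converting to SI:
  soda-lime glass: E = 69.60 GPa, ρ = 2515 kg/m³
  magnesium alloy: E = 46.18 GPa, ρ = 1780 kg/m³
  nickel superalloy: E = 213.9 GPa, ρ = 8110 kg/m³
  tungsten: E = 406.2 GPa, ρ = 19200 kg/m³
  epoxy: E = 3.916 GPa, ρ = 1161 kg/m³
  brass: E = 99.97 GPa, ρ = 8470 kg/m³
  magnesium alloy: M = 2.02×10⁻³
  soda-lime glass: M = 1.64×10⁻³
  epoxy: M = 1.36×10⁻³
  nickel superalloy: M = 0.737×10⁻³
  brass: M = 0.548×10⁻³
  tungsten: M = 0.386×10⁻³
Magnesium alloy has the largest M.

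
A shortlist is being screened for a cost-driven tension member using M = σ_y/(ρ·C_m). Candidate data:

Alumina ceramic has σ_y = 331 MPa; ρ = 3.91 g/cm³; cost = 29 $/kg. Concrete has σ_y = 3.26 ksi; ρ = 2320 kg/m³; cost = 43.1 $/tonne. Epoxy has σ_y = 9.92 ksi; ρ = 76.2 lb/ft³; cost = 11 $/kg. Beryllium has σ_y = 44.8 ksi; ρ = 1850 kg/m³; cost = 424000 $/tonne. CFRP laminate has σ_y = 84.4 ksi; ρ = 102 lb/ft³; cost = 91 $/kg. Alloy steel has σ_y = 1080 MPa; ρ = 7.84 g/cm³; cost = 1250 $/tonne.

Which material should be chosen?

concrete

After converting to SI:
  alumina ceramic: σ_y = 331.0 MPa, ρ = 3910 kg/m³, cost = 29.00 $/kg
  concrete: σ_y = 22.48 MPa, ρ = 2320 kg/m³, cost = 0.04310 $/kg
  epoxy: σ_y = 68.40 MPa, ρ = 1221 kg/m³, cost = 11.00 $/kg
  beryllium: σ_y = 308.9 MPa, ρ = 1850 kg/m³, cost = 424.0 $/kg
  CFRP laminate: σ_y = 581.9 MPa, ρ = 1634 kg/m³, cost = 91.00 $/kg
  alloy steel: σ_y = 1080 MPa, ρ = 7840 kg/m³, cost = 1.250 $/kg
  concrete: M = 225 kN·m per $
  alloy steel: M = 110 kN·m per $
  epoxy: M = 5.09 kN·m per $
  CFRP laminate: M = 3.91 kN·m per $
  alumina ceramic: M = 2.92 kN·m per $
  beryllium: M = 0.394 kN·m per $
Concrete has the largest M.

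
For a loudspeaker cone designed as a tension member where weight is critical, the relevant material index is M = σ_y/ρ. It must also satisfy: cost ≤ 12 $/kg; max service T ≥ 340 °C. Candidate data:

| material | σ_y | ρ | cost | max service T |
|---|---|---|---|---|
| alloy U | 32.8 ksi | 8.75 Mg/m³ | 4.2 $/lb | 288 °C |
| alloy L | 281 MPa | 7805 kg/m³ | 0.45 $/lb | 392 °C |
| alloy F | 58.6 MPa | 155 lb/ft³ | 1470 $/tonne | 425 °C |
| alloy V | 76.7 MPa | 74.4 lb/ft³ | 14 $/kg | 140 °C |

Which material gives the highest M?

Screen on constraints: cost ≤ 12 $/kg; max service T ≥ 340 °C. Survivors: alloy L, alloy F.
In SI units:
  alloy L: σ_y = 281.0 MPa, ρ = 7805 kg/m³
  alloy F: σ_y = 58.60 MPa, ρ = 2483 kg/m³
  alloy L: M = 36.0 kN·m/kg
  alloy F: M = 23.6 kN·m/kg
Alloy L ranks first.

alloy L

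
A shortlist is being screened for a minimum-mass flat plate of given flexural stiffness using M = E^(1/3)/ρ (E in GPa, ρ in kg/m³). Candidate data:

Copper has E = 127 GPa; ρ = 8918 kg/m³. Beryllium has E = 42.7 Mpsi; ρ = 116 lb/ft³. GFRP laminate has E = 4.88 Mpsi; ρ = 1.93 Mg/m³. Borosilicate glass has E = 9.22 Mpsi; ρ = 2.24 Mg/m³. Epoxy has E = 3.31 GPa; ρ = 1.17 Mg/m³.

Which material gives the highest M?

Normalizing units and computing the index:
  copper: E = 127.0 GPa, ρ = 8918 kg/m³
  beryllium: E = 294.4 GPa, ρ = 1858 kg/m³
  GFRP laminate: E = 33.65 GPa, ρ = 1930 kg/m³
  borosilicate glass: E = 63.57 GPa, ρ = 2240 kg/m³
  epoxy: E = 3.310 GPa, ρ = 1170 kg/m³
  beryllium: M = 3.58×10⁻³
  borosilicate glass: M = 1.78×10⁻³
  GFRP laminate: M = 1.67×10⁻³
  epoxy: M = 1.27×10⁻³
  copper: M = 0.564×10⁻³
Beryllium ranks first.

beryllium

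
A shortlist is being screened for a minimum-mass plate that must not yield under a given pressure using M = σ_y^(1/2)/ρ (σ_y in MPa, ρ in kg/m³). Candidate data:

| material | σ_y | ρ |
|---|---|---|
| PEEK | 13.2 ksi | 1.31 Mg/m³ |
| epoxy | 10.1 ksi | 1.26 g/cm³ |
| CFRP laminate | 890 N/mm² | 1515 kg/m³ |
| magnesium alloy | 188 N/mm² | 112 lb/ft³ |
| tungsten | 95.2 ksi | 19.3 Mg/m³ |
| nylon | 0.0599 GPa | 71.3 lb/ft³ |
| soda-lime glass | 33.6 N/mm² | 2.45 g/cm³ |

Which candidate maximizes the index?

After converting to SI:
  PEEK: σ_y = 91.01 MPa, ρ = 1310 kg/m³
  epoxy: σ_y = 69.64 MPa, ρ = 1260 kg/m³
  CFRP laminate: σ_y = 890.0 MPa, ρ = 1515 kg/m³
  magnesium alloy: σ_y = 188.0 MPa, ρ = 1794 kg/m³
  tungsten: σ_y = 656.4 MPa, ρ = 19300 kg/m³
  nylon: σ_y = 59.90 MPa, ρ = 1142 kg/m³
  soda-lime glass: σ_y = 33.60 MPa, ρ = 2450 kg/m³
  CFRP laminate: M = 19.7×10⁻³
  magnesium alloy: M = 7.64×10⁻³
  PEEK: M = 7.28×10⁻³
  nylon: M = 6.78×10⁻³
  epoxy: M = 6.62×10⁻³
  soda-lime glass: M = 2.37×10⁻³
  tungsten: M = 1.33×10⁻³
CFRP laminate ranks first.

CFRP laminate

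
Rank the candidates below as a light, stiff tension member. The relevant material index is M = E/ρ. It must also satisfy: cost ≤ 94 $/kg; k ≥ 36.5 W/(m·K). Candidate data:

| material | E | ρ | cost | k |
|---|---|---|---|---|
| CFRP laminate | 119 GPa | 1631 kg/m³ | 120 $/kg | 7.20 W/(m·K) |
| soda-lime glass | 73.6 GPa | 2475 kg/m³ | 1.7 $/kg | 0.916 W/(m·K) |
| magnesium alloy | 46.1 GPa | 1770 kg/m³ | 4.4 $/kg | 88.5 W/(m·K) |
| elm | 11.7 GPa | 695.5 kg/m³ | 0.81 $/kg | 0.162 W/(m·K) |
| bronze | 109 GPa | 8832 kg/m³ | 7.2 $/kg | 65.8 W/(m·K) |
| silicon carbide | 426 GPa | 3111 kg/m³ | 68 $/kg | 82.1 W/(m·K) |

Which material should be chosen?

Screen on constraints: cost ≤ 94 $/kg; k ≥ 36.5 W/(m·K). Survivors: magnesium alloy, bronze, silicon carbide.
Computing M directly (units already consistent):
  silicon carbide: M = 137 MN·m/kg
  magnesium alloy: M = 26.0 MN·m/kg
  bronze: M = 12.3 MN·m/kg
The maximum is for silicon carbide.

silicon carbide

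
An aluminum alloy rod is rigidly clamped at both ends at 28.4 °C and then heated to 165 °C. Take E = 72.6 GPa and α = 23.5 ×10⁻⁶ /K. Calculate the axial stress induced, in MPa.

ΔT = 136.6 K. Constrained thermal stress σ = E·α·ΔT = 72.60×10³ MPa × 23.5×10⁻⁶ × 136.6 = 233 MPa (compressive).

233 MPa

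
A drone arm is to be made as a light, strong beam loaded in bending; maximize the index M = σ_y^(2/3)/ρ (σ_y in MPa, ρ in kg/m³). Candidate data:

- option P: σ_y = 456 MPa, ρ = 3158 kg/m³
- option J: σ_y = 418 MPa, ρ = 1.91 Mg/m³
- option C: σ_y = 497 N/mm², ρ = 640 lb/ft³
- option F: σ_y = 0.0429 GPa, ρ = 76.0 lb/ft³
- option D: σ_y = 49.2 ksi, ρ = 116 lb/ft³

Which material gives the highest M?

After converting to SI:
  option P: σ_y = 456.0 MPa, ρ = 3158 kg/m³
  option J: σ_y = 418.0 MPa, ρ = 1910 kg/m³
  option C: σ_y = 497.0 MPa, ρ = 10250 kg/m³
  option F: σ_y = 42.90 MPa, ρ = 1217 kg/m³
  option D: σ_y = 339.2 MPa, ρ = 1858 kg/m³
  option J: M = 29.3×10⁻³
  option D: M = 26.2×10⁻³
  option P: M = 18.8×10⁻³
  option F: M = 10.1×10⁻³
  option C: M = 6.12×10⁻³
The maximum is for option J.

option J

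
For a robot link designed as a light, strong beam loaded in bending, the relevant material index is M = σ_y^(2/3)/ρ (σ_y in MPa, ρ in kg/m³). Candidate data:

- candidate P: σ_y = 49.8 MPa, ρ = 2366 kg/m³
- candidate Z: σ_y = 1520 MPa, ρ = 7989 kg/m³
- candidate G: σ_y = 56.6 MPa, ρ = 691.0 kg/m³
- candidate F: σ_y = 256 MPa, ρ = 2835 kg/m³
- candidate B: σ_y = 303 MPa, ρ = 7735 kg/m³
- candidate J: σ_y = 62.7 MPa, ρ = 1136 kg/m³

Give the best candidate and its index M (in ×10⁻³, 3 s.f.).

candidate G, M = 21.3×10⁻³

Evaluate M for each candidate:
  candidate G: M = 21.3×10⁻³
  candidate Z: M = 16.5×10⁻³
  candidate F: M = 14.2×10⁻³
  candidate J: M = 13.9×10⁻³
  candidate B: M = 5.83×10⁻³
  candidate P: M = 5.72×10⁻³
Highest index: candidate G.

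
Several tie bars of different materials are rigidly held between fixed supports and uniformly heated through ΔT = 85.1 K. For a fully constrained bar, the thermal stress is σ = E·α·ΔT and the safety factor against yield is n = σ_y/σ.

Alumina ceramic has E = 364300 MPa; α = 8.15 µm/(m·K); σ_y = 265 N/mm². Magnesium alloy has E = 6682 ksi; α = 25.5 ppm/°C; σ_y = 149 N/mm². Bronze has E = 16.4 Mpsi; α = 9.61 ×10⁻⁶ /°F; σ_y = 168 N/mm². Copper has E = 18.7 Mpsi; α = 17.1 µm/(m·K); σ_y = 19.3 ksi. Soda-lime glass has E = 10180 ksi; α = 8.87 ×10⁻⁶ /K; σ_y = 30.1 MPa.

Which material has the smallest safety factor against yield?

soda-lime glass

In consistent units (E in GPa, α in ×10⁻⁶/K, σ_y in MPa):
  alumina ceramic: E = 364.3, α = 8.15, σ_y = 265.0 → σ = 253 MPa, n = 1.05
  magnesium alloy: E = 46.07, α = 25.5, σ_y = 149.0 → σ = 100 MPa, n = 1.49
  bronze: E = 113.1, α = 17.3, σ_y = 168.0 → σ = 166 MPa, n = 1.01
  copper: E = 128.9, α = 17.1, σ_y = 133.1 → σ = 188 MPa, n = 0.709
  soda-lime glass: E = 70.19, α = 8.87, σ_y = 30.10 → σ = 53.0 MPa, n = 0.568
The minimum is soda-lime glass at n = 0.568.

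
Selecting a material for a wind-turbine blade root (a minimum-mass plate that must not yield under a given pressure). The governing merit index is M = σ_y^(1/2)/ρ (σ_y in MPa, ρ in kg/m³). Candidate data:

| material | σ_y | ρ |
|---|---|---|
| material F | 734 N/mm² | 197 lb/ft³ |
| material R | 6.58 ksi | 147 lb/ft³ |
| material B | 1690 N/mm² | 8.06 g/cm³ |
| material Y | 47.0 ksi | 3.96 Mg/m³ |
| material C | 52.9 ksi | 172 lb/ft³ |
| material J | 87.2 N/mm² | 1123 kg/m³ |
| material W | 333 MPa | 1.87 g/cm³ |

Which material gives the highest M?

Putting every candidate on a common basis:
  material F: σ_y = 734.0 MPa, ρ = 3156 kg/m³
  material R: σ_y = 45.37 MPa, ρ = 2355 kg/m³
  material B: σ_y = 1690 MPa, ρ = 8060 kg/m³
  material Y: σ_y = 324.1 MPa, ρ = 3960 kg/m³
  material C: σ_y = 364.7 MPa, ρ = 2755 kg/m³
  material J: σ_y = 87.20 MPa, ρ = 1123 kg/m³
  material W: σ_y = 333.0 MPa, ρ = 1870 kg/m³
  material W: M = 9.76×10⁻³
  material F: M = 8.59×10⁻³
  material J: M = 8.32×10⁻³
  material C: M = 6.93×10⁻³
  material B: M = 5.10×10⁻³
  material Y: M = 4.55×10⁻³
  material R: M = 2.86×10⁻³
The maximum is for material W.

material W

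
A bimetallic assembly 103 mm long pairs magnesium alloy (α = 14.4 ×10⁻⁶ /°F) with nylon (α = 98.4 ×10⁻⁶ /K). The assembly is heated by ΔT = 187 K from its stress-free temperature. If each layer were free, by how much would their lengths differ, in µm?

1400 µm

magnesium alloy: α = 14.4×10⁻⁶/°F × 9/5 = 25.9×10⁻⁶/K.
Δα = |25.9 − 98.4|×10⁻⁶/K = 72.5×10⁻⁶/K.
ΔL_mismatch = Δα·L·ΔT = 72.5×10⁻⁶ × 103.0 mm × 187.0 K = 1400 µm.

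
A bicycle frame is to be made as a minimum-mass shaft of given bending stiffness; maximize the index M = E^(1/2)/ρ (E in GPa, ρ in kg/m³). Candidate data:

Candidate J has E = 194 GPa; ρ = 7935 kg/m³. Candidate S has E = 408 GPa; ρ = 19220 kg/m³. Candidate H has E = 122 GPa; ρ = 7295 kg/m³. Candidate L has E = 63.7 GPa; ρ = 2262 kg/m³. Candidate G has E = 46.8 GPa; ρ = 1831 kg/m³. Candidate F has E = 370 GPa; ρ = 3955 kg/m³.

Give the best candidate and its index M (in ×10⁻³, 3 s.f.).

candidate F, M = 4.86×10⁻³

Computing M directly (units already consistent):
  candidate F: M = 4.86×10⁻³
  candidate G: M = 3.74×10⁻³
  candidate L: M = 3.53×10⁻³
  candidate J: M = 1.76×10⁻³
  candidate H: M = 1.51×10⁻³
  candidate S: M = 1.05×10⁻³
Candidate F has the largest M.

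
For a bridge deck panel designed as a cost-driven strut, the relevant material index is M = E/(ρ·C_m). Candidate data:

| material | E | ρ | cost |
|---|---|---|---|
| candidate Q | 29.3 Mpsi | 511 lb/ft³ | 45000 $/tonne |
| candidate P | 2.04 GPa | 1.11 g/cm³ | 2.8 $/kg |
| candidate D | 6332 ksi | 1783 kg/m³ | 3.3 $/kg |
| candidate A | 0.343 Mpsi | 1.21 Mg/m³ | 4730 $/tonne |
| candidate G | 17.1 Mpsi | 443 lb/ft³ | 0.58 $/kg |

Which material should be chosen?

candidate G

In SI units:
  candidate Q: E = 202.0 GPa, ρ = 8185 kg/m³, cost = 45.00 $/kg
  candidate P: E = 2.040 GPa, ρ = 1110 kg/m³, cost = 2.800 $/kg
  candidate D: E = 43.66 GPa, ρ = 1783 kg/m³, cost = 3.300 $/kg
  candidate A: E = 2.365 GPa, ρ = 1210 kg/m³, cost = 4.730 $/kg
  candidate G: E = 117.9 GPa, ρ = 7096 kg/m³, cost = 0.5800 $/kg
  candidate G: M = 28.6 MN·m per $
  candidate D: M = 7.42 MN·m per $
  candidate P: M = 0.656 MN·m per $
  candidate Q: M = 0.548 MN·m per $
  candidate A: M = 0.413 MN·m per $
Candidate G has the largest M.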